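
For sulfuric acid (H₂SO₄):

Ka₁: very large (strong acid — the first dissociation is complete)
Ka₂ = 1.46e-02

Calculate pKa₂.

pKa₂ = -log(Ka₂) = -log(1.46e-02) = 1.84.

pK_{a2} = 1.84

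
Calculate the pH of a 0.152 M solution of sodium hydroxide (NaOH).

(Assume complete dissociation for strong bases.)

[OH⁻] = 0.152 M for strong base. pOH = -log[OH⁻] = 0.82, pH = 14 - pOH

pH = 13.18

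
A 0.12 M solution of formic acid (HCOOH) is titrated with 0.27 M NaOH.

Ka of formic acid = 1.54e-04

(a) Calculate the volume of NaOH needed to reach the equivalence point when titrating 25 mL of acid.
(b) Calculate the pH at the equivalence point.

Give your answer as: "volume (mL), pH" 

moles acid = 0.12 × 25/1000 = 0.003 mol; V_base = moles/0.27 × 1000 = 11.1 mL. At equivalence only the conjugate base is present: [A⁻] = 0.003/0.036 = 8.3077e-02 M. Kb = Kw/Ka = 6.49e-11; [OH⁻] = √(Kb × [A⁻]) = 2.3226e-06; pOH = 5.63; pH = 14 - pOH = 8.37.

V = 11.1 mL, pH = 8.37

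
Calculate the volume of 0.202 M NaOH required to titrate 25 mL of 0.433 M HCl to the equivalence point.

At equivalence: moles acid = moles base. moles HCl = 0.433 × 25/1000 = 0.01082 mol. V_base = moles / 0.202 × 1000 = 53.6 mL.

V_{base} = 53.6 mL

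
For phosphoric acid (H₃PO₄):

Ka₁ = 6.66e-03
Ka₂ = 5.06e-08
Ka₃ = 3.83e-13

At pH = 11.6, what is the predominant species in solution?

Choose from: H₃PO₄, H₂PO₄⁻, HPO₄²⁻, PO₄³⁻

pKa₁ = 2.18, pKa₂ = 7.30, pKa₃ = 12.42. For a polyprotic acid the predominant species crosses at each pKa: below pKa_n the protonated form dominates, above it the deprotonated form does. At pH = 11.6, the predominant species is HPO₄²⁻.

HPO₄²⁻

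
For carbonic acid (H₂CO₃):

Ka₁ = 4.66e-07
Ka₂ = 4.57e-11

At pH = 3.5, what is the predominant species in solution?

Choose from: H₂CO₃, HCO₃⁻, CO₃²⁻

pKa₁ = 6.33, pKa₂ = 10.34. For a polyprotic acid the predominant species crosses at each pKa: below pKa_n the protonated form dominates, above it the deprotonated form does. At pH = 3.5, the predominant species is H₂CO₃.

H₂CO₃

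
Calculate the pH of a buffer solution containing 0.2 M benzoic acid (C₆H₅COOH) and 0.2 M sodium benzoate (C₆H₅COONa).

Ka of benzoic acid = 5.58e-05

pKa = -log(5.58e-05) = 4.25. pH = pKa + log([A⁻]/[HA]) = 4.25 + log(0.2/0.2)

pH = 4.25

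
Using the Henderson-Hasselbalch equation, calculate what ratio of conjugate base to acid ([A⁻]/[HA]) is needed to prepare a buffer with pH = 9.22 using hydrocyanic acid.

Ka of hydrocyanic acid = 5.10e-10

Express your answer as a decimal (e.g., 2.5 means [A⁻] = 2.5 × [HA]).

pKa = -log(5.10e-10) = 9.2924. pH = pKa + log([A⁻]/[HA]), so log([A⁻]/[HA]) = pH − pKa = 9.22 − 9.2924 = -0.0724. [A⁻]/[HA] = 10^(-0.0724) = 0.846

[A⁻]/[HA] = 0.846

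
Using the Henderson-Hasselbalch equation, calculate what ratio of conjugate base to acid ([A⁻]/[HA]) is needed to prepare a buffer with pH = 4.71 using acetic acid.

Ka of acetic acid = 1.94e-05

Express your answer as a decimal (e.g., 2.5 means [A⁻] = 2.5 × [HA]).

pKa = -log(1.94e-05) = 4.7122. pH = pKa + log([A⁻]/[HA]), so log([A⁻]/[HA]) = pH − pKa = 4.71 − 4.7122 = -0.0022. [A⁻]/[HA] = 10^(-0.0022) = 0.995

[A⁻]/[HA] = 0.995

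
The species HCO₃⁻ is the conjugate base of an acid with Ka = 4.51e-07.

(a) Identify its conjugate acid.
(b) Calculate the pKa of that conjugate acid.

(a) The conjugate acid is formed by adding one H⁺ to HCO₃⁻, giving H₂CO₃. (b) pKa = -log(Ka) = -log(4.51e-07) = 6.35.

Conjugate acid: H₂CO₃; pK_a = 6.35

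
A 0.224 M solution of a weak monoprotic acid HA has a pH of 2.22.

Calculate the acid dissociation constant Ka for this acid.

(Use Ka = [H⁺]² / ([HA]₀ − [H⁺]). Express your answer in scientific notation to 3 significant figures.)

[H⁺] = 10^(−pH) = 10^(−2.22) = 6.026e-03 M. For HA ⇌ H⁺ + A⁻, Ka = [H⁺][A⁻]/[HA] = [H⁺]² / ([HA]₀ − [H⁺]) = (6.026e-03)² / (0.224 − 6.026e-03) = 1.67e-04.

K_a = 1.67e-04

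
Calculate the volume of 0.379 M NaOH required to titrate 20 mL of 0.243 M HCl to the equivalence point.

At equivalence: moles acid = moles base. moles HCl = 0.243 × 20/1000 = 0.00486 mol. V_base = moles / 0.379 × 1000 = 12.8 mL.

V_{base} = 12.8 mL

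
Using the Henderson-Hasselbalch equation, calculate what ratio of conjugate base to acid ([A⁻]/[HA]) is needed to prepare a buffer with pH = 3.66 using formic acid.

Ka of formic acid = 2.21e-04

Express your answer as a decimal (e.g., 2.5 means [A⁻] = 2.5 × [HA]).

pKa = -log(2.21e-04) = 3.6556. pH = pKa + log([A⁻]/[HA]), so log([A⁻]/[HA]) = pH − pKa = 3.66 − 3.6556 = 0.0044. [A⁻]/[HA] = 10^(0.0044) = 1.01

[A⁻]/[HA] = 1.01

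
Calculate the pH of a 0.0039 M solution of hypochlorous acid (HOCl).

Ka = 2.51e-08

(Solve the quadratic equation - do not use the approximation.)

x² + Ka×x - Ka×C = 0. Using quadratic formula: [H⁺] = 9.8814e-06

pH = 5.01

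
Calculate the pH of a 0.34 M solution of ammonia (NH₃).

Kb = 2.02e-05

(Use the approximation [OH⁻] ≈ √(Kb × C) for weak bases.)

[OH⁻] = √(Kb × C) = √(2.02e-05 × 0.34) = 2.6207e-03. pOH = 2.58, pH = 14 - pOH

pH = 11.42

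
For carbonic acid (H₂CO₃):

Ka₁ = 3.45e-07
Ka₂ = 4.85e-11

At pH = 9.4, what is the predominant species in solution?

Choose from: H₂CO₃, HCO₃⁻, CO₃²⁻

pKa₁ = 6.46, pKa₂ = 10.31. For a polyprotic acid the predominant species crosses at each pKa: below pKa_n the protonated form dominates, above it the deprotonated form does. At pH = 9.4, the predominant species is HCO₃⁻.

HCO₃⁻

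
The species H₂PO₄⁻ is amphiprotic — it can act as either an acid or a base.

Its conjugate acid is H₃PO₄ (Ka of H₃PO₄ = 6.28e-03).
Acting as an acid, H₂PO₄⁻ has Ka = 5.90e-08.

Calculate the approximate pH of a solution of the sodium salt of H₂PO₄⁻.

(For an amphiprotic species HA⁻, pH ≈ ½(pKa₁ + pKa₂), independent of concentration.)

pKa₁ = -log(6.28e-03) = 2.20; pKa₂ = -log(5.90e-08) = 7.23. For an amphiprotic species, pH ≈ ½(pKa₁ + pKa₂) = ½(2.20 + 7.23) = 4.72.

pH = 4.72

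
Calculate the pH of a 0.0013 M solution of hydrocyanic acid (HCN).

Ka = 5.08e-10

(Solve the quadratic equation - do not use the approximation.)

x² + Ka×x - Ka×C = 0. Using quadratic formula: [H⁺] = 8.1240e-07

pH = 6.09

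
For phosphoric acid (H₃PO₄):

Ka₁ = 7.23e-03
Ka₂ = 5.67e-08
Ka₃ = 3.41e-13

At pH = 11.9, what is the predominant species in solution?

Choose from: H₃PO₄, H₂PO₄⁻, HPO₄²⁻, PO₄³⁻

pKa₁ = 2.14, pKa₂ = 7.25, pKa₃ = 12.47. For a polyprotic acid the predominant species crosses at each pKa: below pKa_n the protonated form dominates, above it the deprotonated form does. At pH = 11.9, the predominant species is HPO₄²⁻.

HPO₄²⁻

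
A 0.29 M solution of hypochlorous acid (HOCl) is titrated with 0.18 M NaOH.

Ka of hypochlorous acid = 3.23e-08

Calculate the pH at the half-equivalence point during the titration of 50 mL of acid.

At half-equivalence [HA] = [A⁻], so Henderson-Hasselbalch gives pH = pKa = -log(3.23e-08) = 7.49.

pH = pKa = 7.49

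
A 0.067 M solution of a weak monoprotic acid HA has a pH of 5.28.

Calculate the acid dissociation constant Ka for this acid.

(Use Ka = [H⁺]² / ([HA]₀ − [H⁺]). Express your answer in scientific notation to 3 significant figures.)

[H⁺] = 10^(−pH) = 10^(−5.28) = 5.248e-06 M. For HA ⇌ H⁺ + A⁻, Ka = [H⁺][A⁻]/[HA] = [H⁺]² / ([HA]₀ − [H⁺]) = (5.248e-06)² / (0.067 − 5.248e-06) = 4.11e-10.

K_a = 4.11e-10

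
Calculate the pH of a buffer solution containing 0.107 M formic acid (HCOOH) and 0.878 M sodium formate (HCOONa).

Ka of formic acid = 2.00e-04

pKa = -log(2.00e-04) = 3.70. pH = pKa + log([A⁻]/[HA]) = 3.70 + log(0.878/0.107)

pH = 4.61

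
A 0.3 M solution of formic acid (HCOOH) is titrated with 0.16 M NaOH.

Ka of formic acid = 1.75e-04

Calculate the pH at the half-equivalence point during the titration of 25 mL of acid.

At half-equivalence [HA] = [A⁻], so Henderson-Hasselbalch gives pH = pKa = -log(1.75e-04) = 3.76.

pH = pKa = 3.76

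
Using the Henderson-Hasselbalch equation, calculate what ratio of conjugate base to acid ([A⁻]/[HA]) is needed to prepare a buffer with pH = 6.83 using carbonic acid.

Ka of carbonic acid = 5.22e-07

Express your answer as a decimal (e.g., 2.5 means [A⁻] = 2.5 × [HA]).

pKa = -log(5.22e-07) = 6.2823. pH = pKa + log([A⁻]/[HA]), so log([A⁻]/[HA]) = pH − pKa = 6.83 − 6.2823 = 0.5477. [A⁻]/[HA] = 10^(0.5477) = 3.53

[A⁻]/[HA] = 3.53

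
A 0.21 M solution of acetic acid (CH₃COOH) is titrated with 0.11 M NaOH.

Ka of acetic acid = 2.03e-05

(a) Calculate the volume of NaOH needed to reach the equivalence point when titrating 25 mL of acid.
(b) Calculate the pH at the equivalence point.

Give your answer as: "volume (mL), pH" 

moles acid = 0.21 × 25/1000 = 0.00525 mol; V_base = moles/0.11 × 1000 = 47.7 mL. At equivalence only the conjugate base is present: [A⁻] = 0.00525/0.073 = 7.2188e-02 M. Kb = Kw/Ka = 4.93e-10; [OH⁻] = √(Kb × [A⁻]) = 5.9632e-06; pOH = 5.22; pH = 14 - pOH = 8.78.

V = 47.7 mL, pH = 8.78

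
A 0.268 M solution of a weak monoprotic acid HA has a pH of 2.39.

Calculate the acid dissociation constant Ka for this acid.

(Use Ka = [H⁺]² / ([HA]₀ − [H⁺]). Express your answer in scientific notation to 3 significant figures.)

[H⁺] = 10^(−pH) = 10^(−2.39) = 4.074e-03 M. For HA ⇌ H⁺ + A⁻, Ka = [H⁺][A⁻]/[HA] = [H⁺]² / ([HA]₀ − [H⁺]) = (4.074e-03)² / (0.268 − 4.074e-03) = 6.29e-05.

K_a = 6.29e-05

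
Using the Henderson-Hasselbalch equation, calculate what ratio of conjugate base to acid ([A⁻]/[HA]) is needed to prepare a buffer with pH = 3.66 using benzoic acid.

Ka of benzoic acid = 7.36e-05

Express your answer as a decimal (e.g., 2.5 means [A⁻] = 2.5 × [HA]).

pKa = -log(7.36e-05) = 4.1331. pH = pKa + log([A⁻]/[HA]), so log([A⁻]/[HA]) = pH − pKa = 3.66 − 4.1331 = -0.4731. [A⁻]/[HA] = 10^(-0.4731) = 0.336

[A⁻]/[HA] = 0.336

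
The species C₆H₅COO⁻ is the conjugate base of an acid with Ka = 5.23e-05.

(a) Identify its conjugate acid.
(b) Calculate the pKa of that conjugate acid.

(a) The conjugate acid is formed by adding one H⁺ to C₆H₅COO⁻, giving C₆H₅COOH. (b) pKa = -log(Ka) = -log(5.23e-05) = 4.28.

Conjugate acid: C₆H₅COOH; pK_a = 4.28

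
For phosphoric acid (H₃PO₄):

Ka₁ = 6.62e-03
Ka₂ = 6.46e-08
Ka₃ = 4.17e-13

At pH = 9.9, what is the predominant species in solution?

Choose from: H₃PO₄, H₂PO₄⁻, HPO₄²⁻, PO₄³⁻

pKa₁ = 2.18, pKa₂ = 7.19, pKa₃ = 12.38. For a polyprotic acid the predominant species crosses at each pKa: below pKa_n the protonated form dominates, above it the deprotonated form does. At pH = 9.9, the predominant species is HPO₄²⁻.

HPO₄²⁻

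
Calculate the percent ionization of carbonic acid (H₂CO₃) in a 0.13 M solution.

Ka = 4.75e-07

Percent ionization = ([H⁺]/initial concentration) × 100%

Using Ka equilibrium: x² + Ka×x - Ka×C = 0. Solving: [H⁺] = 2.4826e-04. Percent = (2.4826e-04/0.13) × 100

Percent ionization = 0.191%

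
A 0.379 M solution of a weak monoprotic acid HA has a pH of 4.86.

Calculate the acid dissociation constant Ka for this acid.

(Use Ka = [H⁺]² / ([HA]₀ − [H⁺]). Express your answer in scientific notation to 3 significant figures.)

[H⁺] = 10^(−pH) = 10^(−4.86) = 1.380e-05 M. For HA ⇌ H⁺ + A⁻, Ka = [H⁺][A⁻]/[HA] = [H⁺]² / ([HA]₀ − [H⁺]) = (1.380e-05)² / (0.379 − 1.380e-05) = 5.03e-10.

K_a = 5.03e-10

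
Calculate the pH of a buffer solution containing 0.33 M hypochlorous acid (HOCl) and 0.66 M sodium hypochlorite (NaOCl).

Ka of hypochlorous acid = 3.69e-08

pKa = -log(3.69e-08) = 7.43. pH = pKa + log([A⁻]/[HA]) = 7.43 + log(0.66/0.33)

pH = 7.73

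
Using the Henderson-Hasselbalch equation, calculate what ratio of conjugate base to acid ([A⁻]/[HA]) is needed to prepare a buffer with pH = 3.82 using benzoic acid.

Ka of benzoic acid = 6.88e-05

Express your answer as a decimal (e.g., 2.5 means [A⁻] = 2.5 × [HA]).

pKa = -log(6.88e-05) = 4.1624. pH = pKa + log([A⁻]/[HA]), so log([A⁻]/[HA]) = pH − pKa = 3.82 − 4.1624 = -0.3424. [A⁻]/[HA] = 10^(-0.3424) = 0.455

[A⁻]/[HA] = 0.455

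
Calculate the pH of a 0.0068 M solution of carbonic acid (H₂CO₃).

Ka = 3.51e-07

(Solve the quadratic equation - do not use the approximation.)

x² + Ka×x - Ka×C = 0. Using quadratic formula: [H⁺] = 4.8680e-05

pH = 4.31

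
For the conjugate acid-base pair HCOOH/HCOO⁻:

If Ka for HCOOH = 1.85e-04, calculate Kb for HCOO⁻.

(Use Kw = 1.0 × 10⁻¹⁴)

For a conjugate pair Ka × Kb = Kw, so Kb = Kw/Ka = 1.0 × 10⁻¹⁴ / 1.85e-04 = 5.41e-11.

K_b = 5.41e-11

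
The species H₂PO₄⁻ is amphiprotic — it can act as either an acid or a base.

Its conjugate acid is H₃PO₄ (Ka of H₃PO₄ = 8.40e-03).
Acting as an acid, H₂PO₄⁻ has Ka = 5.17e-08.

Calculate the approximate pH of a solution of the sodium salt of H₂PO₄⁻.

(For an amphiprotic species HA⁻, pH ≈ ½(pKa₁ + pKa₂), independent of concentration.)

pKa₁ = -log(8.40e-03) = 2.08; pKa₂ = -log(5.17e-08) = 7.29. For an amphiprotic species, pH ≈ ½(pKa₁ + pKa₂) = ½(2.08 + 7.29) = 4.68.

pH = 4.68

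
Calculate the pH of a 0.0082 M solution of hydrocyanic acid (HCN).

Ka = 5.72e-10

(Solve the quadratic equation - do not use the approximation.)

x² + Ka×x - Ka×C = 0. Using quadratic formula: [H⁺] = 2.1654e-06

pH = 5.66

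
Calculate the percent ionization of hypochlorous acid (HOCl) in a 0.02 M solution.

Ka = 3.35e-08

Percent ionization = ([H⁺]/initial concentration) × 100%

Using Ka equilibrium: x² + Ka×x - Ka×C = 0. Solving: [H⁺] = 2.5868e-05. Percent = (2.5868e-05/0.02) × 100

Percent ionization = 0.129%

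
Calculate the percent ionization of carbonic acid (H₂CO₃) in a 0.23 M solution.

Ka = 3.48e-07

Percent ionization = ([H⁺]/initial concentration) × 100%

Using Ka equilibrium: x² + Ka×x - Ka×C = 0. Solving: [H⁺] = 2.8274e-04. Percent = (2.8274e-04/0.23) × 100

Percent ionization = 0.123%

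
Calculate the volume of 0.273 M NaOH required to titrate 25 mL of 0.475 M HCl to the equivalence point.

At equivalence: moles acid = moles base. moles HCl = 0.475 × 25/1000 = 0.01188 mol. V_base = moles / 0.273 × 1000 = 43.5 mL.

V_{base} = 43.5 mL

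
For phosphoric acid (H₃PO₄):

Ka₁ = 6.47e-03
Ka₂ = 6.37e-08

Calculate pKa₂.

pKa₂ = -log(Ka₂) = -log(6.37e-08) = 7.20.

pK_{a2} = 7.20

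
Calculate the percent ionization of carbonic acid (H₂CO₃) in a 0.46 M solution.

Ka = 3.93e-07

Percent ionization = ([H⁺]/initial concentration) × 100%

Using Ka equilibrium: x² + Ka×x - Ka×C = 0. Solving: [H⁺] = 4.2499e-04. Percent = (4.2499e-04/0.46) × 100

Percent ionization = 0.0924%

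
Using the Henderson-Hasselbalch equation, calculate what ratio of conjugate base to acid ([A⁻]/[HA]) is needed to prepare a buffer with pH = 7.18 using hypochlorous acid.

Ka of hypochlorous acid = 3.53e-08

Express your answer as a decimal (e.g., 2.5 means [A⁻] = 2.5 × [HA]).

pKa = -log(3.53e-08) = 7.4522. pH = pKa + log([A⁻]/[HA]), so log([A⁻]/[HA]) = pH − pKa = 7.18 − 7.4522 = -0.2722. [A⁻]/[HA] = 10^(-0.2722) = 0.534

[A⁻]/[HA] = 0.534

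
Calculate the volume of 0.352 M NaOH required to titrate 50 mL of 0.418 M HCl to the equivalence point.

At equivalence: moles acid = moles base. moles HCl = 0.418 × 50/1000 = 0.0209 mol. V_base = moles / 0.352 × 1000 = 59.4 mL.

V_{base} = 59.4 mL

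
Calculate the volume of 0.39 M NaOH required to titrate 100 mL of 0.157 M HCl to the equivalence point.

At equivalence: moles acid = moles base. moles HCl = 0.157 × 100/1000 = 0.0157 mol. V_base = moles / 0.39 × 1000 = 40.3 mL.

V_{base} = 40.3 mL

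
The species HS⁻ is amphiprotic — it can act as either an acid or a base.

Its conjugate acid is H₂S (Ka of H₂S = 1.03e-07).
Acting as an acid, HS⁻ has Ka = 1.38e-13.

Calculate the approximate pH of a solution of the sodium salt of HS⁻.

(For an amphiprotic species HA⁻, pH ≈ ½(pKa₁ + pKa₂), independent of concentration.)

pKa₁ = -log(1.03e-07) = 6.99; pKa₂ = -log(1.38e-13) = 12.86. For an amphiprotic species, pH ≈ ½(pKa₁ + pKa₂) = ½(6.99 + 12.86) = 9.92.

pH = 9.92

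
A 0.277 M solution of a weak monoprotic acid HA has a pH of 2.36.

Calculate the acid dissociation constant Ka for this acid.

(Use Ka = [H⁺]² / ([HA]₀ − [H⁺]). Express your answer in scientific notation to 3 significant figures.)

[H⁺] = 10^(−pH) = 10^(−2.36) = 4.365e-03 M. For HA ⇌ H⁺ + A⁻, Ka = [H⁺][A⁻]/[HA] = [H⁺]² / ([HA]₀ − [H⁺]) = (4.365e-03)² / (0.277 − 4.365e-03) = 6.99e-05.

K_a = 6.99e-05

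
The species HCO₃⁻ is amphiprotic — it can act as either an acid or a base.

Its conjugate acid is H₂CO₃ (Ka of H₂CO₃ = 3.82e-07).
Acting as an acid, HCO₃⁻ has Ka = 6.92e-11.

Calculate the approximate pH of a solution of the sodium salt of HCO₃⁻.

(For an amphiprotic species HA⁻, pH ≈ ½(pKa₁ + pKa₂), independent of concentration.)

pKa₁ = -log(3.82e-07) = 6.42; pKa₂ = -log(6.92e-11) = 10.16. For an amphiprotic species, pH ≈ ½(pKa₁ + pKa₂) = ½(6.42 + 10.16) = 8.29.

pH = 8.29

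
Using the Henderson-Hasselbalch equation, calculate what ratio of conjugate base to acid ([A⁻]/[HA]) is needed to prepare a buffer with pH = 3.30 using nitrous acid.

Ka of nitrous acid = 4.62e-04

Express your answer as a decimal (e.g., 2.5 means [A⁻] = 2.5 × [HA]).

pKa = -log(4.62e-04) = 3.3354. pH = pKa + log([A⁻]/[HA]), so log([A⁻]/[HA]) = pH − pKa = 3.30 − 3.3354 = -0.0354. [A⁻]/[HA] = 10^(-0.0354) = 0.922

[A⁻]/[HA] = 0.922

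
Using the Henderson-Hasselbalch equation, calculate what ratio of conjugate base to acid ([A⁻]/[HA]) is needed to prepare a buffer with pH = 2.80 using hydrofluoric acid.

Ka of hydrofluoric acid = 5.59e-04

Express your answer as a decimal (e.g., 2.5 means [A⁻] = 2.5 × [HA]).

pKa = -log(5.59e-04) = 3.2526. pH = pKa + log([A⁻]/[HA]), so log([A⁻]/[HA]) = pH − pKa = 2.80 − 3.2526 = -0.4526. [A⁻]/[HA] = 10^(-0.4526) = 0.353

[A⁻]/[HA] = 0.353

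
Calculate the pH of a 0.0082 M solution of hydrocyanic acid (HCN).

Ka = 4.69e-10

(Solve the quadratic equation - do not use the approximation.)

x² + Ka×x - Ka×C = 0. Using quadratic formula: [H⁺] = 1.9608e-06

pH = 5.71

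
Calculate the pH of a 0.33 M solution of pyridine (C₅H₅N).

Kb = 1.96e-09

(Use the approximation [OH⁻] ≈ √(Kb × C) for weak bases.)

[OH⁻] = √(Kb × C) = √(1.96e-09 × 0.33) = 2.5432e-05. pOH = 4.59, pH = 14 - pOH

pH = 9.41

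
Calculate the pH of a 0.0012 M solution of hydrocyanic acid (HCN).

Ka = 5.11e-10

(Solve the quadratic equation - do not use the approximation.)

x² + Ka×x - Ka×C = 0. Using quadratic formula: [H⁺] = 7.8282e-07

pH = 6.11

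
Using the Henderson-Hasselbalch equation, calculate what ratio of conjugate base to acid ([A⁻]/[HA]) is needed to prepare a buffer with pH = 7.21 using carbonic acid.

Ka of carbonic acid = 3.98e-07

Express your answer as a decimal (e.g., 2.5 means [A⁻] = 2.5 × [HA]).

pKa = -log(3.98e-07) = 6.4001. pH = pKa + log([A⁻]/[HA]), so log([A⁻]/[HA]) = pH − pKa = 7.21 − 6.4001 = 0.8099. [A⁻]/[HA] = 10^(0.8099) = 6.45

[A⁻]/[HA] = 6.45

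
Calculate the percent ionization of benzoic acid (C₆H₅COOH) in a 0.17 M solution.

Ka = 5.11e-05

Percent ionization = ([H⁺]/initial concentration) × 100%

Using Ka equilibrium: x² + Ka×x - Ka×C = 0. Solving: [H⁺] = 2.9219e-03. Percent = (2.9219e-03/0.17) × 100

Percent ionization = 1.72%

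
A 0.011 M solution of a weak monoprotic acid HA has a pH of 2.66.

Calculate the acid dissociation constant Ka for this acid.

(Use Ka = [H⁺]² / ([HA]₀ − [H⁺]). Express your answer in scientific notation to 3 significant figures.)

[H⁺] = 10^(−pH) = 10^(−2.66) = 2.188e-03 M. For HA ⇌ H⁺ + A⁻, Ka = [H⁺][A⁻]/[HA] = [H⁺]² / ([HA]₀ − [H⁺]) = (2.188e-03)² / (0.011 − 2.188e-03) = 5.43e-04.

K_a = 5.43e-04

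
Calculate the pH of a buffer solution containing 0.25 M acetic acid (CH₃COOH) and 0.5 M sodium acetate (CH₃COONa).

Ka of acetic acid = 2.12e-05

pKa = -log(2.12e-05) = 4.67. pH = pKa + log([A⁻]/[HA]) = 4.67 + log(0.5/0.25)

pH = 4.97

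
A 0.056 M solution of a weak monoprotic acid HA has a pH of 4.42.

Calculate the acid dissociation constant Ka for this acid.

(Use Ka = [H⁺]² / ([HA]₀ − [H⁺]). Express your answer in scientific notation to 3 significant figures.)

[H⁺] = 10^(−pH) = 10^(−4.42) = 3.802e-05 M. For HA ⇌ H⁺ + A⁻, Ka = [H⁺][A⁻]/[HA] = [H⁺]² / ([HA]₀ − [H⁺]) = (3.802e-05)² / (0.056 − 3.802e-05) = 2.58e-08.

K_a = 2.58e-08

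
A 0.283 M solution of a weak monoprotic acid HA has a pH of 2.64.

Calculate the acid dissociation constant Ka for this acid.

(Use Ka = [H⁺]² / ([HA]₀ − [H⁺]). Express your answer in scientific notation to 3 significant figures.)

[H⁺] = 10^(−pH) = 10^(−2.64) = 2.291e-03 M. For HA ⇌ H⁺ + A⁻, Ka = [H⁺][A⁻]/[HA] = [H⁺]² / ([HA]₀ − [H⁺]) = (2.291e-03)² / (0.283 − 2.291e-03) = 1.87e-05.

K_a = 1.87e-05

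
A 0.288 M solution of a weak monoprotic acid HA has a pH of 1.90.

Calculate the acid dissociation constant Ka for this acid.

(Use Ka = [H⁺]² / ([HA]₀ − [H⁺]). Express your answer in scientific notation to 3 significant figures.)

[H⁺] = 10^(−pH) = 10^(−1.90) = 1.259e-02 M. For HA ⇌ H⁺ + A⁻, Ka = [H⁺][A⁻]/[HA] = [H⁺]² / ([HA]₀ − [H⁺]) = (1.259e-02)² / (0.288 − 1.259e-02) = 5.75e-04.

K_a = 5.75e-04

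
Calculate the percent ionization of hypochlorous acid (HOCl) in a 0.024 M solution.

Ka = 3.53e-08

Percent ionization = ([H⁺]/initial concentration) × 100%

Using Ka equilibrium: x² + Ka×x - Ka×C = 0. Solving: [H⁺] = 2.9089e-05. Percent = (2.9089e-05/0.024) × 100

Percent ionization = 0.121%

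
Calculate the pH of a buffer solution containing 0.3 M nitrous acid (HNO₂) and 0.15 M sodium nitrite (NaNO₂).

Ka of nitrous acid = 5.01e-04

pKa = -log(5.01e-04) = 3.30. pH = pKa + log([A⁻]/[HA]) = 3.30 + log(0.15/0.3)

pH = 3.00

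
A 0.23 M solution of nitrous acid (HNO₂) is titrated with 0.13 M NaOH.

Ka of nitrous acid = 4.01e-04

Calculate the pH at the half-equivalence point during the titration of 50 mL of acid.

At half-equivalence [HA] = [A⁻], so Henderson-Hasselbalch gives pH = pKa = -log(4.01e-04) = 3.40.

pH = pKa = 3.40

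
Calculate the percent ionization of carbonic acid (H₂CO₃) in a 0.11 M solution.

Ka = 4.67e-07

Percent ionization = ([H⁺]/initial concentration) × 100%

Using Ka equilibrium: x² + Ka×x - Ka×C = 0. Solving: [H⁺] = 2.2642e-04. Percent = (2.2642e-04/0.11) × 100

Percent ionization = 0.206%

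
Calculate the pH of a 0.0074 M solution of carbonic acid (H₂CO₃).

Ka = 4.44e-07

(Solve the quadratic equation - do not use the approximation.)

x² + Ka×x - Ka×C = 0. Using quadratic formula: [H⁺] = 5.7099e-05

pH = 4.24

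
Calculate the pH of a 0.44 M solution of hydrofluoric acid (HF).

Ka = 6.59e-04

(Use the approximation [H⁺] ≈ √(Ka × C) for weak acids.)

[H⁺] = √(Ka × C) = √(6.59e-04 × 0.44) = 1.7028e-02. pH = -log(1.7028e-02)

pH = 1.77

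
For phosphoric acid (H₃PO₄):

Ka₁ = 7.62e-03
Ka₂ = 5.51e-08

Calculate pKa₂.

pKa₂ = -log(Ka₂) = -log(5.51e-08) = 7.26.

pK_{a2} = 7.26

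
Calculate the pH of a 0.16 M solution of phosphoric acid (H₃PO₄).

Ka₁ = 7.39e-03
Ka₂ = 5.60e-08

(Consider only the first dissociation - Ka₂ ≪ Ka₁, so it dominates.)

First dissociation dominates. From Ka₁ = [H⁺][HA⁻]/[H₂A], x² + Ka₁·x − Ka₁·C = 0 with C = 0.16 M and Ka₁ = 7.39e-03. Solving: [H⁺] = (−Ka₁ + √(Ka₁² + 4·Ka₁·C)) / 2 = 3.0889e-02 M. pH = -log(3.0889e-02) = 1.51.

pH = 1.51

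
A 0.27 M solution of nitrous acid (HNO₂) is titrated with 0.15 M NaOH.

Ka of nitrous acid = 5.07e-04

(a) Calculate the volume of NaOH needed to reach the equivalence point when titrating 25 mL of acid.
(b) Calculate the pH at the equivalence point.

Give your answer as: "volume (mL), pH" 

moles acid = 0.27 × 25/1000 = 0.00675 mol; V_base = moles/0.15 × 1000 = 45.0 mL. At equivalence only the conjugate base is present: [A⁻] = 0.00675/0.070 = 9.6429e-02 M. Kb = Kw/Ka = 1.97e-11; [OH⁻] = √(Kb × [A⁻]) = 1.3791e-06; pOH = 5.86; pH = 14 - pOH = 8.14.

V = 45.0 mL, pH = 8.14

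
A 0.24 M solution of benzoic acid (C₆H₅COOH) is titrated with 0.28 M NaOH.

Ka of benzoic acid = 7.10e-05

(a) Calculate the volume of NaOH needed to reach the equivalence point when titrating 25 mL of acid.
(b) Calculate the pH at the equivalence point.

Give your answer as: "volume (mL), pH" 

moles acid = 0.24 × 25/1000 = 0.006 mol; V_base = moles/0.28 × 1000 = 21.4 mL. At equivalence only the conjugate base is present: [A⁻] = 0.006/0.046 = 1.2923e-01 M. Kb = Kw/Ka = 1.41e-10; [OH⁻] = √(Kb × [A⁻]) = 4.2663e-06; pOH = 5.37; pH = 14 - pOH = 8.63.

V = 21.4 mL, pH = 8.63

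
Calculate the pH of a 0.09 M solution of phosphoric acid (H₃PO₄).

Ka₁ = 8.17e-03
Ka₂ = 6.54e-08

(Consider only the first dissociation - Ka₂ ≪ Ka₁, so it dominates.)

First dissociation dominates. From Ka₁ = [H⁺][HA⁻]/[H₂A], x² + Ka₁·x − Ka₁·C = 0 with C = 0.09 M and Ka₁ = 8.17e-03. Solving: [H⁺] = (−Ka₁ + √(Ka₁² + 4·Ka₁·C)) / 2 = 2.3337e-02 M. pH = -log(2.3337e-02) = 1.63.

pH = 1.63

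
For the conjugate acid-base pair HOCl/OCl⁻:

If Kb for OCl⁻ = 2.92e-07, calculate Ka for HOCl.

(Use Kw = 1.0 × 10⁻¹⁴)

For a conjugate pair Ka × Kb = Kw, so Ka = Kw/Kb = 1.0 × 10⁻¹⁴ / 2.92e-07 = 3.42e-08.

K_a = 3.42e-08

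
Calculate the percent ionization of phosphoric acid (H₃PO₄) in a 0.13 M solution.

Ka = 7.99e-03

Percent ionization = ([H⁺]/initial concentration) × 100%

Using Ka equilibrium: x² + Ka×x - Ka×C = 0. Solving: [H⁺] = 2.8481e-02. Percent = (2.8481e-02/0.13) × 100

Percent ionization = 21.9%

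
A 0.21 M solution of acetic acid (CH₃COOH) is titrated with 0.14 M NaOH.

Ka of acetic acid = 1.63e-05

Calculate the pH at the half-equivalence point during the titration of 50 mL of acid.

At half-equivalence [HA] = [A⁻], so Henderson-Hasselbalch gives pH = pKa = -log(1.63e-05) = 4.79.

pH = pKa = 4.79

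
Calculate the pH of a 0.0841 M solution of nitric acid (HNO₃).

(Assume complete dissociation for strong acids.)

[H⁺] = 0.0841 M for strong acid. pH = -log[H⁺] = -log(0.0841)

pH = 1.08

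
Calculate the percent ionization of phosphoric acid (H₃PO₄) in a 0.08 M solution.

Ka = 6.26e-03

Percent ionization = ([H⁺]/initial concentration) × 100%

Using Ka equilibrium: x² + Ka×x - Ka×C = 0. Solving: [H⁺] = 1.9466e-02. Percent = (1.9466e-02/0.08) × 100

Percent ionization = 24.3%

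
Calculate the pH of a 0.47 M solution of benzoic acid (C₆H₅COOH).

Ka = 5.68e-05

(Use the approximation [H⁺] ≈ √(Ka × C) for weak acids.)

[H⁺] = √(Ka × C) = √(5.68e-05 × 0.47) = 5.1668e-03. pH = -log(5.1668e-03)

pH = 2.29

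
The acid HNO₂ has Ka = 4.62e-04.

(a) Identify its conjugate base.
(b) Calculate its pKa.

(a) The conjugate base is formed by removing one H⁺ from HNO₂, giving NO₂⁻. (b) pKa = -log(Ka) = -log(4.62e-04) = 3.34.

Conjugate base: NO₂⁻; pK_a = 3.34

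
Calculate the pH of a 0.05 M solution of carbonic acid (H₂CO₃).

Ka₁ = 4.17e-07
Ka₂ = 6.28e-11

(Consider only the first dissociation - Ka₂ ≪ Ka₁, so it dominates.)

First dissociation dominates. From Ka₁ = [H⁺][HA⁻]/[H₂A], x² + Ka₁·x − Ka₁·C = 0 with C = 0.05 M and Ka₁ = 4.17e-07. Solving: [H⁺] = (−Ka₁ + √(Ka₁² + 4·Ka₁·C)) / 2 = 1.4419e-04 M. pH = -log(1.4419e-04) = 3.84.

pH = 3.84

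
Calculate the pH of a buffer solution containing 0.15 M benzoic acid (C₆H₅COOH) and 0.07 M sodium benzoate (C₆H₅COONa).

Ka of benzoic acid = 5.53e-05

pKa = -log(5.53e-05) = 4.26. pH = pKa + log([A⁻]/[HA]) = 4.26 + log(0.07/0.15)

pH = 3.93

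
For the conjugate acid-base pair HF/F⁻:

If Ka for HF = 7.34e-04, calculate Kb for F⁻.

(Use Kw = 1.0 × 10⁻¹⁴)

For a conjugate pair Ka × Kb = Kw, so Kb = Kw/Ka = 1.0 × 10⁻¹⁴ / 7.34e-04 = 1.36e-11.

K_b = 1.36e-11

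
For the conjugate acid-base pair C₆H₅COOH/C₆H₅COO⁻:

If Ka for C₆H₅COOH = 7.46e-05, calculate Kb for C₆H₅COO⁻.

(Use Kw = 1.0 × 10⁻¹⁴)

For a conjugate pair Ka × Kb = Kw, so Kb = Kw/Ka = 1.0 × 10⁻¹⁴ / 7.46e-05 = 1.34e-10.

K_b = 1.34e-10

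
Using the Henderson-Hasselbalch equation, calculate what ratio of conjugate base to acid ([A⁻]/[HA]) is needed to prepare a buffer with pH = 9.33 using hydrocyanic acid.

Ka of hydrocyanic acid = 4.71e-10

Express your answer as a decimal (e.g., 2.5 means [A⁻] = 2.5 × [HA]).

pKa = -log(4.71e-10) = 9.3270. pH = pKa + log([A⁻]/[HA]), so log([A⁻]/[HA]) = pH − pKa = 9.33 − 9.3270 = 0.0030. [A⁻]/[HA] = 10^(0.0030) = 1.01

[A⁻]/[HA] = 1.01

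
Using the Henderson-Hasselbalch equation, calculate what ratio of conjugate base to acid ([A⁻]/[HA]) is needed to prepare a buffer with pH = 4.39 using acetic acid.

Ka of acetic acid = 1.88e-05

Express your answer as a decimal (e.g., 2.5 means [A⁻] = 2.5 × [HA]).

pKa = -log(1.88e-05) = 4.7258. pH = pKa + log([A⁻]/[HA]), so log([A⁻]/[HA]) = pH − pKa = 4.39 − 4.7258 = -0.3358. [A⁻]/[HA] = 10^(-0.3358) = 0.461

[A⁻]/[HA] = 0.461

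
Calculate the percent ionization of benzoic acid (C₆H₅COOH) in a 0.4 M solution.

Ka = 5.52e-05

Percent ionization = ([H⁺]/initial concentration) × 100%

Using Ka equilibrium: x² + Ka×x - Ka×C = 0. Solving: [H⁺] = 4.6714e-03. Percent = (4.6714e-03/0.4) × 100

Percent ionization = 1.17%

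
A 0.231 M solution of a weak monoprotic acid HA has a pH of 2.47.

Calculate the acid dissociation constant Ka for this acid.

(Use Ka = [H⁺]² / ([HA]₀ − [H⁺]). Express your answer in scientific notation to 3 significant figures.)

[H⁺] = 10^(−pH) = 10^(−2.47) = 3.388e-03 M. For HA ⇌ H⁺ + A⁻, Ka = [H⁺][A⁻]/[HA] = [H⁺]² / ([HA]₀ − [H⁺]) = (3.388e-03)² / (0.231 − 3.388e-03) = 5.04e-05.

K_a = 5.04e-05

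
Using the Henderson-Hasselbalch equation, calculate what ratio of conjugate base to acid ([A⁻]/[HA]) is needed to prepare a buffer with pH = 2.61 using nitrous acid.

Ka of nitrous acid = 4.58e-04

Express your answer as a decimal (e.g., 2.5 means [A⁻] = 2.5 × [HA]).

pKa = -log(4.58e-04) = 3.3391. pH = pKa + log([A⁻]/[HA]), so log([A⁻]/[HA]) = pH − pKa = 2.61 − 3.3391 = -0.7291. [A⁻]/[HA] = 10^(-0.7291) = 0.187

[A⁻]/[HA] = 0.187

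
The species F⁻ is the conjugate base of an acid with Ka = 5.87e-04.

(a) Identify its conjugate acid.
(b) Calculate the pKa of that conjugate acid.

(a) The conjugate acid is formed by adding one H⁺ to F⁻, giving HF. (b) pKa = -log(Ka) = -log(5.87e-04) = 3.23.

Conjugate acid: HF; pK_a = 3.23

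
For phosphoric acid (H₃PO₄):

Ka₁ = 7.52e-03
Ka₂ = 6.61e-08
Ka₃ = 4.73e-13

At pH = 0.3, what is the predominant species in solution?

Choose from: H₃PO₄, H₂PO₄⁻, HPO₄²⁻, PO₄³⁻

pKa₁ = 2.12, pKa₂ = 7.18, pKa₃ = 12.33. For a polyprotic acid the predominant species crosses at each pKa: below pKa_n the protonated form dominates, above it the deprotonated form does. At pH = 0.3, the predominant species is H₃PO₄.

H₃PO₄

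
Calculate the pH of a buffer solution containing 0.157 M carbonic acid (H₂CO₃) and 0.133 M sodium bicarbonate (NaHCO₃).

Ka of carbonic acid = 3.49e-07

pKa = -log(3.49e-07) = 6.46. pH = pKa + log([A⁻]/[HA]) = 6.46 + log(0.133/0.157)

pH = 6.39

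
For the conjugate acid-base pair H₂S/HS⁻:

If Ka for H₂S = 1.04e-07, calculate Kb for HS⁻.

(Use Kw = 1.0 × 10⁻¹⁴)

For a conjugate pair Ka × Kb = Kw, so Kb = Kw/Ka = 1.0 × 10⁻¹⁴ / 1.04e-07 = 9.62e-08.

K_b = 9.62e-08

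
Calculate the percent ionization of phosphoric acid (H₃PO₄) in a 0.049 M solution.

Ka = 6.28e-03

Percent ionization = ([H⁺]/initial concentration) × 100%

Using Ka equilibrium: x² + Ka×x - Ka×C = 0. Solving: [H⁺] = 1.4681e-02. Percent = (1.4681e-02/0.049) × 100

Percent ionization = 30%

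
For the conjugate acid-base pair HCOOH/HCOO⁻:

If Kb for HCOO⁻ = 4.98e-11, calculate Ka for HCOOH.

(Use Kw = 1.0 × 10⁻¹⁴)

For a conjugate pair Ka × Kb = Kw, so Ka = Kw/Kb = 1.0 × 10⁻¹⁴ / 4.98e-11 = 2.01e-04.

K_a = 2.01e-04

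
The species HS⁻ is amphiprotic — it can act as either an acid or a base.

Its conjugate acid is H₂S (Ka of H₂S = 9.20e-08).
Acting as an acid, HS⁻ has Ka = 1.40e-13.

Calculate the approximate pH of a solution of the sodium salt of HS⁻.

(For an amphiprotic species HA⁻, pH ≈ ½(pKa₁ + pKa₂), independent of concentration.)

pKa₁ = -log(9.20e-08) = 7.04; pKa₂ = -log(1.40e-13) = 12.85. For an amphiprotic species, pH ≈ ½(pKa₁ + pKa₂) = ½(7.04 + 12.85) = 9.95.

pH = 9.95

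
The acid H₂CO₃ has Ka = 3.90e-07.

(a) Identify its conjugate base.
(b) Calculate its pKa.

(a) The conjugate base is formed by removing one H⁺ from H₂CO₃, giving HCO₃⁻. (b) pKa = -log(Ka) = -log(3.90e-07) = 6.41.

Conjugate base: HCO₃⁻; pK_a = 6.41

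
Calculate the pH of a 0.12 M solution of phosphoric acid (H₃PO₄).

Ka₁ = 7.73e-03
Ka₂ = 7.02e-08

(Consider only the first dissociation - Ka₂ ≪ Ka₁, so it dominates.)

First dissociation dominates. From Ka₁ = [H⁺][HA⁻]/[H₂A], x² + Ka₁·x − Ka₁·C = 0 with C = 0.12 M and Ka₁ = 7.73e-03. Solving: [H⁺] = (−Ka₁ + √(Ka₁² + 4·Ka₁·C)) / 2 = 2.6836e-02 M. pH = -log(2.6836e-02) = 1.57.

pH = 1.57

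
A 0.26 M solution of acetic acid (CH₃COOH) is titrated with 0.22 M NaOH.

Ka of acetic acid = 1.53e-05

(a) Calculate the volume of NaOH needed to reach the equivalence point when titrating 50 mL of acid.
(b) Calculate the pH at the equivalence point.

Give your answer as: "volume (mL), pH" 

moles acid = 0.26 × 50/1000 = 0.013 mol; V_base = moles/0.22 × 1000 = 59.1 mL. At equivalence only the conjugate base is present: [A⁻] = 0.013/0.109 = 1.1917e-01 M. Kb = Kw/Ka = 6.54e-10; [OH⁻] = √(Kb × [A⁻]) = 8.8253e-06; pOH = 5.05; pH = 14 - pOH = 8.95.

V = 59.1 mL, pH = 8.95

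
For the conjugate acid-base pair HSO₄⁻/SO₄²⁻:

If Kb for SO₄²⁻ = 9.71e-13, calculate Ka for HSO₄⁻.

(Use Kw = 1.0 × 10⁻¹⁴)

For a conjugate pair Ka × Kb = Kw, so Ka = Kw/Kb = 1.0 × 10⁻¹⁴ / 9.71e-13 = 1.03e-02.

K_a = 1.03e-02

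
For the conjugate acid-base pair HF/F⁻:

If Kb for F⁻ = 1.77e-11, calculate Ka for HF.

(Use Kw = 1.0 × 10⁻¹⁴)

For a conjugate pair Ka × Kb = Kw, so Ka = Kw/Kb = 1.0 × 10⁻¹⁴ / 1.77e-11 = 5.65e-04.

K_a = 5.65e-04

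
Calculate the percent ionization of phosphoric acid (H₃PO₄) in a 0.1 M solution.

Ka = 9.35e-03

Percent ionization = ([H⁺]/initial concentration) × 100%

Using Ka equilibrium: x² + Ka×x - Ka×C = 0. Solving: [H⁺] = 2.6258e-02. Percent = (2.6258e-02/0.1) × 100

Percent ionization = 26.3%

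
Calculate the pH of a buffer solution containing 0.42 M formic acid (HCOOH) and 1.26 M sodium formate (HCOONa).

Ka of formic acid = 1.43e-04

pKa = -log(1.43e-04) = 3.84. pH = pKa + log([A⁻]/[HA]) = 3.84 + log(1.26/0.42)

pH = 4.32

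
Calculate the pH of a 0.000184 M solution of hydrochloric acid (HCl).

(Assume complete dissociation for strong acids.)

[H⁺] = 0.000184 M for strong acid. pH = -log[H⁺] = -log(0.000184)

pH = 3.74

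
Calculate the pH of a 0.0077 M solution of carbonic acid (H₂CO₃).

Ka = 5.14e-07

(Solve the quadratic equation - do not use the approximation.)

x² + Ka×x - Ka×C = 0. Using quadratic formula: [H⁺] = 6.2655e-05

pH = 4.20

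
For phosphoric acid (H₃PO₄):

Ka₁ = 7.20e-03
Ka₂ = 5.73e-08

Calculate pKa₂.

pKa₂ = -log(Ka₂) = -log(5.73e-08) = 7.24.

pK_{a2} = 7.24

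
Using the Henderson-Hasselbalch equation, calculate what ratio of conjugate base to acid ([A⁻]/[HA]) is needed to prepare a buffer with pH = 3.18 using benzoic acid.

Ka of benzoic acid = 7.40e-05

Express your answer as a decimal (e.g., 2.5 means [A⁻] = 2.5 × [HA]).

pKa = -log(7.40e-05) = 4.1308. pH = pKa + log([A⁻]/[HA]), so log([A⁻]/[HA]) = pH − pKa = 3.18 − 4.1308 = -0.9508. [A⁻]/[HA] = 10^(-0.9508) = 0.112

[A⁻]/[HA] = 0.112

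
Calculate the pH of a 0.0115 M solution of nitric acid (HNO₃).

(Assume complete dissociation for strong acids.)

[H⁺] = 0.0115 M for strong acid. pH = -log[H⁺] = -log(0.0115)

pH = 1.94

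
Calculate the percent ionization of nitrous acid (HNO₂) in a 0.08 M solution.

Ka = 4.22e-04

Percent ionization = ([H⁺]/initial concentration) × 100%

Using Ka equilibrium: x² + Ka×x - Ka×C = 0. Solving: [H⁺] = 5.6032e-03. Percent = (5.6032e-03/0.08) × 100

Percent ionization = 7%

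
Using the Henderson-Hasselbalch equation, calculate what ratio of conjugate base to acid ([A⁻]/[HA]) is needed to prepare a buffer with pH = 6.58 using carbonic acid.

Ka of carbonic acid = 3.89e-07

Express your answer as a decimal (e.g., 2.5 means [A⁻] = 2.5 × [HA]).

pKa = -log(3.89e-07) = 6.4101. pH = pKa + log([A⁻]/[HA]), so log([A⁻]/[HA]) = pH − pKa = 6.58 − 6.4101 = 0.1699. [A⁻]/[HA] = 10^(0.1699) = 1.48

[A⁻]/[HA] = 1.48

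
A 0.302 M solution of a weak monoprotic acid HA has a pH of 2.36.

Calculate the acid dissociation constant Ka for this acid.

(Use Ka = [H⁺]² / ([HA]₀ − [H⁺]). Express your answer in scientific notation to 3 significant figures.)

[H⁺] = 10^(−pH) = 10^(−2.36) = 4.365e-03 M. For HA ⇌ H⁺ + A⁻, Ka = [H⁺][A⁻]/[HA] = [H⁺]² / ([HA]₀ − [H⁺]) = (4.365e-03)² / (0.302 − 4.365e-03) = 6.40e-05.

K_a = 6.40e-05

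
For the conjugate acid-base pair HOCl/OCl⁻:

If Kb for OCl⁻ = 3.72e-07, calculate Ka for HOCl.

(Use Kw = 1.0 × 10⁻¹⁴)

For a conjugate pair Ka × Kb = Kw, so Ka = Kw/Kb = 1.0 × 10⁻¹⁴ / 3.72e-07 = 2.69e-08.

K_a = 2.69e-08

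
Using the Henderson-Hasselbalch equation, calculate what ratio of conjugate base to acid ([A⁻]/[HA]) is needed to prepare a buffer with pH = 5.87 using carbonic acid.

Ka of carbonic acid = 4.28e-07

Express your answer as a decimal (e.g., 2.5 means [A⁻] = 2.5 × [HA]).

pKa = -log(4.28e-07) = 6.3686. pH = pKa + log([A⁻]/[HA]), so log([A⁻]/[HA]) = pH − pKa = 5.87 − 6.3686 = -0.4986. [A⁻]/[HA] = 10^(-0.4986) = 0.317

[A⁻]/[HA] = 0.317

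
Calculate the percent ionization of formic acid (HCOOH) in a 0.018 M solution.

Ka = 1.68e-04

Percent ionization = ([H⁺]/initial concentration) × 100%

Using Ka equilibrium: x² + Ka×x - Ka×C = 0. Solving: [H⁺] = 1.6570e-03. Percent = (1.6570e-03/0.018) × 100

Percent ionization = 9.21%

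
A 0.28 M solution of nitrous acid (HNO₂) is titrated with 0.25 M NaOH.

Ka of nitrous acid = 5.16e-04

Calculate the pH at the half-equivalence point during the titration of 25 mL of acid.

At half-equivalence [HA] = [A⁻], so Henderson-Hasselbalch gives pH = pKa = -log(5.16e-04) = 3.29.

pH = pKa = 3.29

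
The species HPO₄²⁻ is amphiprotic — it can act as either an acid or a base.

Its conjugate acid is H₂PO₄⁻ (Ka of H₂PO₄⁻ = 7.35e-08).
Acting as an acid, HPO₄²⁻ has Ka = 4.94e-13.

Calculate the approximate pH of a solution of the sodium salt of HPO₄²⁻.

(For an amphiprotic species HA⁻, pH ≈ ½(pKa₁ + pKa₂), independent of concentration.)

pKa₁ = -log(7.35e-08) = 7.13; pKa₂ = -log(4.94e-13) = 12.31. For an amphiprotic species, pH ≈ ½(pKa₁ + pKa₂) = ½(7.13 + 12.31) = 9.72.

pH = 9.72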